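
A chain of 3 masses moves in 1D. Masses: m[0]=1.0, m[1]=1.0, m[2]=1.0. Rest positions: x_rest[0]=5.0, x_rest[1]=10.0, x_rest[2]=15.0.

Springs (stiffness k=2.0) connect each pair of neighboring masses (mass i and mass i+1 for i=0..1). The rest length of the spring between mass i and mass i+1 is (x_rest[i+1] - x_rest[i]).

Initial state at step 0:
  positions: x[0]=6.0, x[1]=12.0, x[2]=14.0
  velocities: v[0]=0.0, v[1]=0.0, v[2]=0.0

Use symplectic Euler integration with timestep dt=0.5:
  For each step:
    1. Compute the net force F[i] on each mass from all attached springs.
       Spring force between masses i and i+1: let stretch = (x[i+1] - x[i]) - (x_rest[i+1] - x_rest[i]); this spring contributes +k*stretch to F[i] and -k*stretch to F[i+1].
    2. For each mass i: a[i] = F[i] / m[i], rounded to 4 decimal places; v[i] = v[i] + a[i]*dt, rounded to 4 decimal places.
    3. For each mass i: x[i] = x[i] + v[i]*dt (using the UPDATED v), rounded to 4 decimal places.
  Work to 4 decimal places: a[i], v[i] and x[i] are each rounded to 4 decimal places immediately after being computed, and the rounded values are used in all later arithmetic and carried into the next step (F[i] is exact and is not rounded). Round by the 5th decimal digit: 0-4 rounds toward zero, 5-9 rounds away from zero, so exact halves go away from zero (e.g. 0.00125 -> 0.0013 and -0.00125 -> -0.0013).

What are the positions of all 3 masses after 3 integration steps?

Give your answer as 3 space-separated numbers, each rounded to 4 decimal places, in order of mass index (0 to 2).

Step 0: x=[6.0000 12.0000 14.0000] v=[0.0000 0.0000 0.0000]
Step 1: x=[6.5000 10.0000 15.5000] v=[1.0000 -4.0000 3.0000]
Step 2: x=[6.2500 9.0000 16.7500] v=[-0.5000 -2.0000 2.5000]
Step 3: x=[4.8750 10.5000 16.6250] v=[-2.7500 3.0000 -0.2500]

Answer: 4.8750 10.5000 16.6250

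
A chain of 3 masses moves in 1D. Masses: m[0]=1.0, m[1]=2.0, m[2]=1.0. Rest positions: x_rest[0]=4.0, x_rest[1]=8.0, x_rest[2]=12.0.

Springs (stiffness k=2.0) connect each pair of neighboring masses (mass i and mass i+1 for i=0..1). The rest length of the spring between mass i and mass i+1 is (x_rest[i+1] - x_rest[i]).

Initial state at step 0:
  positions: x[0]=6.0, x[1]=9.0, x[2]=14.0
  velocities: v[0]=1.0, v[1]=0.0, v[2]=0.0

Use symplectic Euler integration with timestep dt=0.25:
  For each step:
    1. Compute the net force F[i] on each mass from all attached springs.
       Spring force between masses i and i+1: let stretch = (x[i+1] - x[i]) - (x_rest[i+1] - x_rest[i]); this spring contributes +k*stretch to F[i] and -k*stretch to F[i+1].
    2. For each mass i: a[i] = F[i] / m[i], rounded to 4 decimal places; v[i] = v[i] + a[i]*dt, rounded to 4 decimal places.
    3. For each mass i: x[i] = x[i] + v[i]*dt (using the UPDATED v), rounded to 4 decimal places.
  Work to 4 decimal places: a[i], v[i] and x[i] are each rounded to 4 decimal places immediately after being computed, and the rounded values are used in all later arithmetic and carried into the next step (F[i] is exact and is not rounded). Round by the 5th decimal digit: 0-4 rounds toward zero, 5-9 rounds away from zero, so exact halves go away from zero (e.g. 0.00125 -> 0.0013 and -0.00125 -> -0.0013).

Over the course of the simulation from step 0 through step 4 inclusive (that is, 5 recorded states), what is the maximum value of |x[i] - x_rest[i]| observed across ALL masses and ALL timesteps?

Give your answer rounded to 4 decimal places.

Step 0: x=[6.0000 9.0000 14.0000] v=[1.0000 0.0000 0.0000]
Step 1: x=[6.1250 9.1250 13.8750] v=[0.5000 0.5000 -0.5000]
Step 2: x=[6.1250 9.3594 13.6563] v=[0.0000 0.9375 -0.8750]
Step 3: x=[6.0293 9.6602 13.4004] v=[-0.3828 1.2031 -1.0235]
Step 4: x=[5.8875 9.9678 13.1770] v=[-0.5674 1.2304 -0.8936]
Max displacement = 2.1250

Answer: 2.1250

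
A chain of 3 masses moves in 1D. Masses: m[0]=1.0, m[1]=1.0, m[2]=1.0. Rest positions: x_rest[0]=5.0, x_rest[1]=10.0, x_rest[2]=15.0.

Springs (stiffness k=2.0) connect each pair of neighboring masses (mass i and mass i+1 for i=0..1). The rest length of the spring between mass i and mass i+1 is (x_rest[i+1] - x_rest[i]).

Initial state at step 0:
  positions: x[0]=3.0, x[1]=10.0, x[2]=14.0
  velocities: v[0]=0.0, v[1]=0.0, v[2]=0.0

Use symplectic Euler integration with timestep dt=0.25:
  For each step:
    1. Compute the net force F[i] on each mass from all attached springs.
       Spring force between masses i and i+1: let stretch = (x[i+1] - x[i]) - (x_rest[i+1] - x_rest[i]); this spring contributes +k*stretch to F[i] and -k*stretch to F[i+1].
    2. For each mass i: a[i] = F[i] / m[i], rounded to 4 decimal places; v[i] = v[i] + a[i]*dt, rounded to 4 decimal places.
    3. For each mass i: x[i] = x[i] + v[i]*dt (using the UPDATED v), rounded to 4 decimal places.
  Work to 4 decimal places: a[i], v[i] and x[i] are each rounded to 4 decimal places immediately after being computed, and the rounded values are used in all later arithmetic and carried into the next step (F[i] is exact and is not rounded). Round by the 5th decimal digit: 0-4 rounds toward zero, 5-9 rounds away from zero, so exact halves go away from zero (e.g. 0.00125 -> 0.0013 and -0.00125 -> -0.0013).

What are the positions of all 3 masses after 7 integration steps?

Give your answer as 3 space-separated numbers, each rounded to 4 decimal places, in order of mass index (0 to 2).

Answer: 4.4750 8.9532 13.5720

Derivation:
Step 0: x=[3.0000 10.0000 14.0000] v=[0.0000 0.0000 0.0000]
Step 1: x=[3.2500 9.6250 14.1250] v=[1.0000 -1.5000 0.5000]
Step 2: x=[3.6719 9.0156 14.3125] v=[1.6875 -2.4375 0.7500]
Step 3: x=[4.1368 8.4004 14.4629] v=[1.8594 -2.4609 0.6016]
Step 4: x=[4.5096 8.0100 14.4805] v=[1.4912 -1.5615 0.0704]
Step 5: x=[4.6950 7.9909 14.3143] v=[0.7414 -0.0765 -0.6649]
Step 6: x=[4.6673 8.3502 13.9827] v=[-0.1107 1.4373 -1.3266]
Step 7: x=[4.4750 8.9532 13.5720] v=[-0.7693 2.4121 -1.6429]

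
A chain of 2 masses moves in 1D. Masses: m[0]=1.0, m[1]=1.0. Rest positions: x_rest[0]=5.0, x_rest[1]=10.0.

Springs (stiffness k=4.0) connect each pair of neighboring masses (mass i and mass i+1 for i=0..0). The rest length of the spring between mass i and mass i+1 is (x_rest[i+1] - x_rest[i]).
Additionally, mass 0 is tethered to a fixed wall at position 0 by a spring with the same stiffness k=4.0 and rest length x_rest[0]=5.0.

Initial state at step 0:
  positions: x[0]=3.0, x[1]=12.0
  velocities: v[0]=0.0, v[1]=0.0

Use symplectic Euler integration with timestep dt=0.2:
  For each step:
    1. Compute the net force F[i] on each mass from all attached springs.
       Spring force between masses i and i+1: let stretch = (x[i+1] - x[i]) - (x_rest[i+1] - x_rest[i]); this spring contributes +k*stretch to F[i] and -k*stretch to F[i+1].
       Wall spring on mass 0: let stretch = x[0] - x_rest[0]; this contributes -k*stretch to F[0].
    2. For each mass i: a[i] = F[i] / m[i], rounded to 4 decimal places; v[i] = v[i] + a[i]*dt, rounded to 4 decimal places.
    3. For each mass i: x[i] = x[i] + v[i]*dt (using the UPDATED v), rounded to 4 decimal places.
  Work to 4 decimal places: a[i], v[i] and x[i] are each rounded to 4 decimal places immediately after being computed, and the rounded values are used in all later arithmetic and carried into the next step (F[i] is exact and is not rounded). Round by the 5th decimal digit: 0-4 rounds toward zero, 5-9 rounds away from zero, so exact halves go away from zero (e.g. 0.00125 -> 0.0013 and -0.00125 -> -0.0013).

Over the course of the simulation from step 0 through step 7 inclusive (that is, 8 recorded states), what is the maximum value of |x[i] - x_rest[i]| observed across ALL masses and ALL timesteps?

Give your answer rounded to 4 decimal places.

Step 0: x=[3.0000 12.0000] v=[0.0000 0.0000]
Step 1: x=[3.9600 11.3600] v=[4.8000 -3.2000]
Step 2: x=[5.4704 10.3360] v=[7.5520 -5.1200]
Step 3: x=[6.8840 9.3335] v=[7.0682 -5.0125]
Step 4: x=[7.5881 8.7391] v=[3.5206 -2.9721]
Step 5: x=[7.2623 8.7605] v=[-1.6291 0.1071]
Step 6: x=[6.0142 9.3422] v=[-6.2404 2.9085]
Step 7: x=[4.3363 10.1914] v=[-8.3894 4.2461]
Max displacement = 2.5881

Answer: 2.5881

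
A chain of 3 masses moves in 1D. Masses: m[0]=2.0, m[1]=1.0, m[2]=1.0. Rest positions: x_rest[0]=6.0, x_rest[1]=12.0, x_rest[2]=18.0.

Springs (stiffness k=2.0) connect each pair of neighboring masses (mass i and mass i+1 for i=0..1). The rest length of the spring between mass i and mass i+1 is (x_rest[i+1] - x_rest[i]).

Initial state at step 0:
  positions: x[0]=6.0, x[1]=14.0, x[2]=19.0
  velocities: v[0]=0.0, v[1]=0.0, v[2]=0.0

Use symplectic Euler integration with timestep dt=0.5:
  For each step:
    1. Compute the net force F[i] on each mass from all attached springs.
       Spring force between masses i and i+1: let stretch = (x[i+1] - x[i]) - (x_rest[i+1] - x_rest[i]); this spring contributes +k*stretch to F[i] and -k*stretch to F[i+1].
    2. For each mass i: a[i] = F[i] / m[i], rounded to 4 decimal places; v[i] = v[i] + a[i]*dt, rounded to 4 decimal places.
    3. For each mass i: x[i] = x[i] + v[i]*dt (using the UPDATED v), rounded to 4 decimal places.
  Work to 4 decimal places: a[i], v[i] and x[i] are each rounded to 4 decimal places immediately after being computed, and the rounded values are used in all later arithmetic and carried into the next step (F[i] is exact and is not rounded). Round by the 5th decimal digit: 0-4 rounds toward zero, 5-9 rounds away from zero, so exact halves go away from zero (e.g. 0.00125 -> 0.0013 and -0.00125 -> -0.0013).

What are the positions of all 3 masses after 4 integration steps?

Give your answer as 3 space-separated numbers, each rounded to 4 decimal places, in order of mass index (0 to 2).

Answer: 7.0313 13.5625 17.3750

Derivation:
Step 0: x=[6.0000 14.0000 19.0000] v=[0.0000 0.0000 0.0000]
Step 1: x=[6.5000 12.5000 19.5000] v=[1.0000 -3.0000 1.0000]
Step 2: x=[7.0000 11.5000 19.5000] v=[1.0000 -2.0000 0.0000]
Step 3: x=[7.1250 12.2500 18.5000] v=[0.2500 1.5000 -2.0000]
Step 4: x=[7.0313 13.5625 17.3750] v=[-0.1875 2.6250 -2.2500]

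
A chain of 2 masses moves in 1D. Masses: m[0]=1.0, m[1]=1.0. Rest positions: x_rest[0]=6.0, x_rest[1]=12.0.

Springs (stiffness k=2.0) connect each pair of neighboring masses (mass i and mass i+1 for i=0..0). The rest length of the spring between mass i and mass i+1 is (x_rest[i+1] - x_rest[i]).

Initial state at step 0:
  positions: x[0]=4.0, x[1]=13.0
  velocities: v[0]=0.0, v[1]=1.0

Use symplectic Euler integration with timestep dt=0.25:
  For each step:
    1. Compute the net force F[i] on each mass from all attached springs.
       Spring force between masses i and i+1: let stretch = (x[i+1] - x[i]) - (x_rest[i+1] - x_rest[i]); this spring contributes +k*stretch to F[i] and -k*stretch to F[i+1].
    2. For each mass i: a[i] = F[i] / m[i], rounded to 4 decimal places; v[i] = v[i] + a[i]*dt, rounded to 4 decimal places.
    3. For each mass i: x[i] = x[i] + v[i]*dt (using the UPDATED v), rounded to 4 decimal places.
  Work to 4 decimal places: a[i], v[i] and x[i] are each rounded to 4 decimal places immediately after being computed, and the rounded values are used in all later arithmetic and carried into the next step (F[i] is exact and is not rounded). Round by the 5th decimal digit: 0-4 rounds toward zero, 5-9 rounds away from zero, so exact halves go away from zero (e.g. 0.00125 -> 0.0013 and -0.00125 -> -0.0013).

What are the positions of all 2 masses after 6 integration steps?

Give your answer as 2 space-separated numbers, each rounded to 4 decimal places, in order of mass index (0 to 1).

Step 0: x=[4.0000 13.0000] v=[0.0000 1.0000]
Step 1: x=[4.3750 12.8750] v=[1.5000 -0.5000]
Step 2: x=[5.0625 12.4375] v=[2.7500 -1.7500]
Step 3: x=[5.9219 11.8281] v=[3.4375 -2.4375]
Step 4: x=[6.7696 11.2305] v=[3.3906 -2.3906]
Step 5: x=[7.4249 10.8252] v=[2.6211 -1.6211]
Step 6: x=[7.7552 10.7449] v=[1.3213 -0.3213]

Answer: 7.7552 10.7449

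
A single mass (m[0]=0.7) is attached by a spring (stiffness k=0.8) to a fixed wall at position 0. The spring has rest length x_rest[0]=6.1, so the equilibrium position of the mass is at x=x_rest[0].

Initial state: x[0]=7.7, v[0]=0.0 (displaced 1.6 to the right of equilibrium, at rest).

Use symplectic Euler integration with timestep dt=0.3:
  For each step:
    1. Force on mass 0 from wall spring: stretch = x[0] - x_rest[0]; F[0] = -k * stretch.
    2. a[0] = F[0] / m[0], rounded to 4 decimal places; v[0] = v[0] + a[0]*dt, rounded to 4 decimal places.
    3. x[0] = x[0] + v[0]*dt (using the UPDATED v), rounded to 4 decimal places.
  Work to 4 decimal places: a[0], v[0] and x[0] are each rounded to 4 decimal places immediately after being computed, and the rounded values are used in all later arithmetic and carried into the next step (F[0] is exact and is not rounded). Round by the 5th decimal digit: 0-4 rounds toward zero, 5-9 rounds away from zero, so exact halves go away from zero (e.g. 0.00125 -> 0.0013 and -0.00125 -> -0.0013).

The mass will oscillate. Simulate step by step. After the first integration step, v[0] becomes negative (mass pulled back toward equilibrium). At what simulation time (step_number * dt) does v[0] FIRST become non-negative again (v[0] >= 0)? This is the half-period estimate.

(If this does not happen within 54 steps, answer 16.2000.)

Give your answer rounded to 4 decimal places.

Answer: 3.0000

Derivation:
Step 0: x=[7.7000] v=[0.0000]
Step 1: x=[7.5354] v=[-0.5486]
Step 2: x=[7.2232] v=[-1.0408]
Step 3: x=[6.7954] v=[-1.4259]
Step 4: x=[6.2961] v=[-1.6643]
Step 5: x=[5.7767] v=[-1.7315]
Step 6: x=[5.2905] v=[-1.6207]
Step 7: x=[4.8875] v=[-1.3432]
Step 8: x=[4.6093] v=[-0.9275]
Step 9: x=[4.4844] v=[-0.4164]
Step 10: x=[4.5257] v=[0.1375]
First v>=0 after going negative at step 10, time=3.0000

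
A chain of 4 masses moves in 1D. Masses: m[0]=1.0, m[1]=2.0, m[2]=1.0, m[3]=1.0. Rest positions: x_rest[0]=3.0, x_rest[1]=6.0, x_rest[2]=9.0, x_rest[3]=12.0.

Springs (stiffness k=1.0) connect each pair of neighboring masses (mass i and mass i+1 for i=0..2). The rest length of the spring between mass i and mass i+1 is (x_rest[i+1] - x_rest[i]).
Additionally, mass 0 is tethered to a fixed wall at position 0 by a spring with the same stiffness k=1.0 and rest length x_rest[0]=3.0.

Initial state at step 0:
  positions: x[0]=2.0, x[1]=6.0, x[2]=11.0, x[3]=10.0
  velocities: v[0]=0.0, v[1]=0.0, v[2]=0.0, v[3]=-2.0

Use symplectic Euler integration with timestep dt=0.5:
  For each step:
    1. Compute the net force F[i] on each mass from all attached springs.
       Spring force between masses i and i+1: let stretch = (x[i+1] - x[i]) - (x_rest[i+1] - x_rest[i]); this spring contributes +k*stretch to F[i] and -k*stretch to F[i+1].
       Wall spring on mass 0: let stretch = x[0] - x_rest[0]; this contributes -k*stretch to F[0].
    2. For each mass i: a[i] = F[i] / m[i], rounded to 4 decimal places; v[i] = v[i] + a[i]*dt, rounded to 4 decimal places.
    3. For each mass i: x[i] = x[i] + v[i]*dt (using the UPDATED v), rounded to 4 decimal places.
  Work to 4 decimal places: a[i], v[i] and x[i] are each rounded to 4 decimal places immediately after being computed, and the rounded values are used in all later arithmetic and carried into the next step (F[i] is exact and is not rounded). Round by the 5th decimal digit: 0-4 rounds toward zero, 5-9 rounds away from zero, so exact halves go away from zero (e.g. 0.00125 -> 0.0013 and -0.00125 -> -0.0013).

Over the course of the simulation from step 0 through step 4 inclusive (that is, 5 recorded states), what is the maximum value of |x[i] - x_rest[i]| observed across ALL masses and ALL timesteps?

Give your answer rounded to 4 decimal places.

Answer: 3.5214

Derivation:
Step 0: x=[2.0000 6.0000 11.0000 10.0000] v=[0.0000 0.0000 0.0000 -2.0000]
Step 1: x=[2.5000 6.1250 9.5000 10.0000] v=[1.0000 0.2500 -3.0000 0.0000]
Step 2: x=[3.2813 6.2188 7.2813 10.6250] v=[1.5625 0.1875 -4.4375 1.2500]
Step 3: x=[3.9766 6.0782 5.6329 11.1641] v=[1.3906 -0.2813 -3.2969 1.0782]
Step 4: x=[4.2032 5.6192 5.4786 11.0704] v=[0.4531 -0.9181 -0.3087 -0.1874]
Max displacement = 3.5214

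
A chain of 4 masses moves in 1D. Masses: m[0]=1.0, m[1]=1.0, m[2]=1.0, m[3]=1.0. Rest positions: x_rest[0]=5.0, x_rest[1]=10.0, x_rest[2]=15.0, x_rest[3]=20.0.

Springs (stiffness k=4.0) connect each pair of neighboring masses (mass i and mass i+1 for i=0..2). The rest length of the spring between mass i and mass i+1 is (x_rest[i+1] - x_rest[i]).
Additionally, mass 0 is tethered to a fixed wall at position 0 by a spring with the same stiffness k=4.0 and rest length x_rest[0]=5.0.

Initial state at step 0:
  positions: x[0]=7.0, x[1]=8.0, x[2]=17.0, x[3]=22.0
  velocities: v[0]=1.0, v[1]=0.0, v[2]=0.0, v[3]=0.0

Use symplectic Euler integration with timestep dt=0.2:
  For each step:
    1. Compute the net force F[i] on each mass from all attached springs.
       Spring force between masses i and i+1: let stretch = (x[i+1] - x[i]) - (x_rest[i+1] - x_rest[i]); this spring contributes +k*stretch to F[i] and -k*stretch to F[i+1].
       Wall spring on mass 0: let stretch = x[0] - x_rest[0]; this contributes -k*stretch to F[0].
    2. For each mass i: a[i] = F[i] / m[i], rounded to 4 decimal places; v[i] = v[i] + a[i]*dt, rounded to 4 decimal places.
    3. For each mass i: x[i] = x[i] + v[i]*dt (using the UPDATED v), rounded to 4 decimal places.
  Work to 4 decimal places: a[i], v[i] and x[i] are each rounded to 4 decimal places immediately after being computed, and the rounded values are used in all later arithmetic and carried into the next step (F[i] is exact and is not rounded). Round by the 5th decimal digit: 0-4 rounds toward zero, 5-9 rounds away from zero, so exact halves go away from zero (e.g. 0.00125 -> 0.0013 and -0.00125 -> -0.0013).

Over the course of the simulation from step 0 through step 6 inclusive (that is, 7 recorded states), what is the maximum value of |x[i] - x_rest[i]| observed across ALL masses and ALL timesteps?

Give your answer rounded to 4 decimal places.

Answer: 3.3485

Derivation:
Step 0: x=[7.0000 8.0000 17.0000 22.0000] v=[1.0000 0.0000 0.0000 0.0000]
Step 1: x=[6.2400 9.2800 16.3600 22.0000] v=[-3.8000 6.4000 -3.2000 0.0000]
Step 2: x=[4.9680 11.2064 15.4896 21.8976] v=[-6.3600 9.6320 -4.3520 -0.5120]
Step 3: x=[3.8993 12.8200 14.9592 21.5699] v=[-5.3437 8.0678 -2.6522 -1.6384]
Step 4: x=[3.6340 13.3485 15.1442 20.9845] v=[-1.3266 2.6426 0.9250 -2.9270]
Step 5: x=[4.3416 12.6100 15.9763 20.2647] v=[3.5378 -3.6924 4.1607 -3.5992]
Step 6: x=[5.6774 11.0872 16.9560 19.6587] v=[6.6792 -7.6141 4.8984 -3.0299]
Max displacement = 3.3485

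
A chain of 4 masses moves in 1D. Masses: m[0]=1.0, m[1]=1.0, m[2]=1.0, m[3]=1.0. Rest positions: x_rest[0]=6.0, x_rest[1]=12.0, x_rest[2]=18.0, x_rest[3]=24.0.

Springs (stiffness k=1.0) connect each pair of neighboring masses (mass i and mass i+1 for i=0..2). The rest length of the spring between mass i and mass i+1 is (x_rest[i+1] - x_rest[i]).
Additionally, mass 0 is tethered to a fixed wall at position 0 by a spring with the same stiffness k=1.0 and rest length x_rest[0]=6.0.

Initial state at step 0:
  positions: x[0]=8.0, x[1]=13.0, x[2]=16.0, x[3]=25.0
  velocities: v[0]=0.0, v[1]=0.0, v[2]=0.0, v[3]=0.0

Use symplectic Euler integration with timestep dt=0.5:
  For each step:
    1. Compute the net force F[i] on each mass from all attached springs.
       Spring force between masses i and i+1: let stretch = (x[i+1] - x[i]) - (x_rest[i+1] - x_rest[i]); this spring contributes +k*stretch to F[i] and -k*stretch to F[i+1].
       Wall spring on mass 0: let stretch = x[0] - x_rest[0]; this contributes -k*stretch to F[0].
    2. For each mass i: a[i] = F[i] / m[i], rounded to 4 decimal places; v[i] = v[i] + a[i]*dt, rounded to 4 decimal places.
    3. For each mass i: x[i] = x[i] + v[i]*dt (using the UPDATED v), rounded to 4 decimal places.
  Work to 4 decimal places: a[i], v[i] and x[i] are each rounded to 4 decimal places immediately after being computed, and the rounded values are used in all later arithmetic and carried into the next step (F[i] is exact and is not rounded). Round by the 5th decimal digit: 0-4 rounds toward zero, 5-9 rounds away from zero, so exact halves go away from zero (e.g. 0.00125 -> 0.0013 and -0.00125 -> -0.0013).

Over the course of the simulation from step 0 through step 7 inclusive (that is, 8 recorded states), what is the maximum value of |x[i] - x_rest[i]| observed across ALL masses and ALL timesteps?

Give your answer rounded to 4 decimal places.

Answer: 2.4688

Derivation:
Step 0: x=[8.0000 13.0000 16.0000 25.0000] v=[0.0000 0.0000 0.0000 0.0000]
Step 1: x=[7.2500 12.5000 17.5000 24.2500] v=[-1.5000 -1.0000 3.0000 -1.5000]
Step 2: x=[6.0000 11.9375 19.4375 23.3125] v=[-2.5000 -1.1250 3.8750 -1.8750]
Step 3: x=[4.7344 11.7656 20.4688 22.9063] v=[-2.5313 -0.3438 2.0625 -0.8125]
Step 4: x=[4.0430 12.0117 19.9336 23.3907] v=[-1.3829 0.4922 -1.0704 0.9688]
Step 5: x=[4.3330 12.2461 18.2822 24.5109] v=[0.5800 0.4688 -3.3028 2.2403]
Step 6: x=[5.5181 12.0113 16.6790 25.5739] v=[2.3701 -0.4697 -3.2065 2.1260]
Step 7: x=[6.9470 11.3201 16.1326 25.9132] v=[2.8577 -1.3825 -1.0929 0.6786]
Max displacement = 2.4688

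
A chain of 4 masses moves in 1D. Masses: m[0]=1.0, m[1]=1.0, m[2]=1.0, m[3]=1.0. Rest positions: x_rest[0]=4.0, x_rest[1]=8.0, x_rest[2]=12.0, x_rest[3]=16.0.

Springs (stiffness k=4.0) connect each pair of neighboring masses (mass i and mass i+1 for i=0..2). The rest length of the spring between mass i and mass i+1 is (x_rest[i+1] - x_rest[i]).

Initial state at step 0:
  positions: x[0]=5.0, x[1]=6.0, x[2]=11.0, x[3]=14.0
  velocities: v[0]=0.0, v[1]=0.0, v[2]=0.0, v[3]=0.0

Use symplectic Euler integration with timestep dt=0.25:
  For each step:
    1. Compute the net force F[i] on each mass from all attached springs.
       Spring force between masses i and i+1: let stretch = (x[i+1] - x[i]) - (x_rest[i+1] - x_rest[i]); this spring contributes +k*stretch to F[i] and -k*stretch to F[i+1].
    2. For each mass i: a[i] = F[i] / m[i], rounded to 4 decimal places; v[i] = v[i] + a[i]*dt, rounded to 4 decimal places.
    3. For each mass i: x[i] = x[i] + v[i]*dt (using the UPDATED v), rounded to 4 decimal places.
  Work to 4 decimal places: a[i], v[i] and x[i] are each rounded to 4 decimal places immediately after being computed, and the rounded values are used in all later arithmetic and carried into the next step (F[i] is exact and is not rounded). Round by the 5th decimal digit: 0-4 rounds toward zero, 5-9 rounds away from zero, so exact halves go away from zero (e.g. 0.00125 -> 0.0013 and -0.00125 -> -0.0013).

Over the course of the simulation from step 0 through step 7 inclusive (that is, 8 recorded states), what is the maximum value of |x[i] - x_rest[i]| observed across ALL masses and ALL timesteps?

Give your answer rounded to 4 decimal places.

Answer: 2.4526

Derivation:
Step 0: x=[5.0000 6.0000 11.0000 14.0000] v=[0.0000 0.0000 0.0000 0.0000]
Step 1: x=[4.2500 7.0000 10.5000 14.2500] v=[-3.0000 4.0000 -2.0000 1.0000]
Step 2: x=[3.1875 8.1875 10.0625 14.5625] v=[-4.2500 4.7500 -1.7500 1.2500]
Step 3: x=[2.3750 8.5938 10.2813 14.7500] v=[-3.2500 1.6250 0.8750 0.7500]
Step 4: x=[2.1172 7.8672 11.1954 14.8203] v=[-1.0312 -2.9063 3.6562 0.2813]
Step 5: x=[2.2969 6.5352 12.1836 14.9844] v=[0.7188 -5.3281 3.9529 0.6564]
Step 6: x=[2.5362 5.5557 12.4599 15.4483] v=[0.9571 -3.9180 1.1053 1.8556]
Step 7: x=[2.5304 5.5474 11.7573 16.1651] v=[-0.0234 -0.0333 -2.8105 2.8672]
Max displacement = 2.4526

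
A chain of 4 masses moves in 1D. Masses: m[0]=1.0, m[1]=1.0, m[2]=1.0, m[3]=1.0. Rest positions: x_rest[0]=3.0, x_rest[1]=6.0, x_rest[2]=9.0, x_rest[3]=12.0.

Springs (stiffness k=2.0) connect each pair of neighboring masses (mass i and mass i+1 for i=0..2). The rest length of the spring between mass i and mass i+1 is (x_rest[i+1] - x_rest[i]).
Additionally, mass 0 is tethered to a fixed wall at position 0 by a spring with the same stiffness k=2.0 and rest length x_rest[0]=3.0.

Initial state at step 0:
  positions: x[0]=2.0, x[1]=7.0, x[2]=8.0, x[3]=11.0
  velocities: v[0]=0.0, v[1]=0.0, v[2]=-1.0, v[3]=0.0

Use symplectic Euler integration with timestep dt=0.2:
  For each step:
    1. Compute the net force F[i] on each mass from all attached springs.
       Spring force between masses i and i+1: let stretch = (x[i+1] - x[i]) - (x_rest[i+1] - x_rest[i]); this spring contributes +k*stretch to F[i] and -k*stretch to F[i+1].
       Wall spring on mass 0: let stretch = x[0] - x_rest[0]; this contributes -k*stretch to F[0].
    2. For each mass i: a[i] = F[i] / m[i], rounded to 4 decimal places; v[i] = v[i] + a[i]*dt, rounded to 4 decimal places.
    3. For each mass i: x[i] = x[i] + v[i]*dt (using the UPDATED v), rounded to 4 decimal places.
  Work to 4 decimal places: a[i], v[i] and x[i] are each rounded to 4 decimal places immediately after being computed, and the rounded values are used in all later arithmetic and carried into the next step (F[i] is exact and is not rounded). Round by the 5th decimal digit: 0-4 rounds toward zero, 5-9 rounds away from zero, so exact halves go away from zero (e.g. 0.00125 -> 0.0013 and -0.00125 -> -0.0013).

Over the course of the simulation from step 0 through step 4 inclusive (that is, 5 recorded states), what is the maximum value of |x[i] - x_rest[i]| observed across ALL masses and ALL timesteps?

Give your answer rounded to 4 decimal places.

Step 0: x=[2.0000 7.0000 8.0000 11.0000] v=[0.0000 0.0000 -1.0000 0.0000]
Step 1: x=[2.2400 6.6800 7.9600 11.0000] v=[1.2000 -1.6000 -0.2000 0.0000]
Step 2: x=[2.6560 6.1072 8.0608 10.9968] v=[2.0800 -2.8640 0.5040 -0.0160]
Step 3: x=[3.1356 5.4146 8.2402 10.9987] v=[2.3981 -3.4630 0.8970 0.0096]
Step 4: x=[3.5467 4.7657 8.4142 11.0199] v=[2.0555 -3.2444 0.8702 0.1062]
Max displacement = 1.2343

Answer: 1.2343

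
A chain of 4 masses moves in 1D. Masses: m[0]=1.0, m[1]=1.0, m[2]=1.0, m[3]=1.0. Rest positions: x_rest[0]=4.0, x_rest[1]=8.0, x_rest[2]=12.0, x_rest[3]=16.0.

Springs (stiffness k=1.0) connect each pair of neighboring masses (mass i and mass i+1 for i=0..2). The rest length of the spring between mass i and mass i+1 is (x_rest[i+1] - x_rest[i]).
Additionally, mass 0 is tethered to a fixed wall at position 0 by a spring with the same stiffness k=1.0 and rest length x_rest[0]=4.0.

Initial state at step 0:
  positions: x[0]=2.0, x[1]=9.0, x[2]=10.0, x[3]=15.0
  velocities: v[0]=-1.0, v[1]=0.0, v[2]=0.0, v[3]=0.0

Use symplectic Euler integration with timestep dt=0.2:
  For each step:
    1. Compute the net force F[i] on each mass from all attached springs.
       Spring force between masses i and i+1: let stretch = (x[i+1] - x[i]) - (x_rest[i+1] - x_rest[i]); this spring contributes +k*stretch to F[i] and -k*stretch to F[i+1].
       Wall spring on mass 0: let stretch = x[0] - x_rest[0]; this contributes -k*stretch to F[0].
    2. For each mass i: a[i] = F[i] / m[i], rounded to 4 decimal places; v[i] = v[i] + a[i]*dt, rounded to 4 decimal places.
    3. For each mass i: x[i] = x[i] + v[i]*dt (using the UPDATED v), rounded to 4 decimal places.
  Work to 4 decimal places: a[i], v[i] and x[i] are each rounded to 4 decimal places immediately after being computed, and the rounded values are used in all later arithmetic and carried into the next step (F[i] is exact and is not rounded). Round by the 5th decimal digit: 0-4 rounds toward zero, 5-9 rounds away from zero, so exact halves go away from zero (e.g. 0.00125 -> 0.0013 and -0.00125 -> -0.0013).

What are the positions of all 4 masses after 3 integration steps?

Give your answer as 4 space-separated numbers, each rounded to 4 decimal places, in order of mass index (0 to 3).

Answer: 2.5378 7.6926 10.8433 14.7987

Derivation:
Step 0: x=[2.0000 9.0000 10.0000 15.0000] v=[-1.0000 0.0000 0.0000 0.0000]
Step 1: x=[2.0000 8.7600 10.1600 14.9600] v=[0.0000 -1.2000 0.8000 -0.2000]
Step 2: x=[2.1904 8.3056 10.4560 14.8880] v=[0.9520 -2.2720 1.4800 -0.3600]
Step 3: x=[2.5378 7.6926 10.8433 14.7987] v=[1.7370 -3.0650 1.9363 -0.4464]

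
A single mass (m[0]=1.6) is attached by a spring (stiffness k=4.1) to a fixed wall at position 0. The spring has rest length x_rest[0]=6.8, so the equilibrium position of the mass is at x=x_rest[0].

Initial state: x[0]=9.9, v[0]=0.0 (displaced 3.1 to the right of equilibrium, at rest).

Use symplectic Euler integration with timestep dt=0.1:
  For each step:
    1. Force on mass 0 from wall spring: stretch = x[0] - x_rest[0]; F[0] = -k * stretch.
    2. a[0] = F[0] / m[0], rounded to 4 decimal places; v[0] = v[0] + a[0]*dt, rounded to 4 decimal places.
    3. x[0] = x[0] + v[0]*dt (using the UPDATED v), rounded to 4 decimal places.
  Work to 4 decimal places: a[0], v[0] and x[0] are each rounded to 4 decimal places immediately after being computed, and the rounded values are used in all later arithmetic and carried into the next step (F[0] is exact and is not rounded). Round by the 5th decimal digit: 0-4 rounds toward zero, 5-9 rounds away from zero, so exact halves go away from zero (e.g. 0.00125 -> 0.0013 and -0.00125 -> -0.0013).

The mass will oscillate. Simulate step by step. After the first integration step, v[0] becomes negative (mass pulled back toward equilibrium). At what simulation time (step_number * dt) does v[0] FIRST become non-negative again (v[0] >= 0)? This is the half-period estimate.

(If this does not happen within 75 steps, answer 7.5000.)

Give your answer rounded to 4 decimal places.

Answer: 2.0000

Derivation:
Step 0: x=[9.9000] v=[0.0000]
Step 1: x=[9.8206] v=[-0.7944]
Step 2: x=[9.6638] v=[-1.5684]
Step 3: x=[9.4336] v=[-2.3023]
Step 4: x=[9.1359] v=[-2.9772]
Step 5: x=[8.7783] v=[-3.5758]
Step 6: x=[8.3700] v=[-4.0827]
Step 7: x=[7.9215] v=[-4.4850]
Step 8: x=[7.4443] v=[-4.7724]
Step 9: x=[6.9506] v=[-4.9375]
Step 10: x=[6.4530] v=[-4.9761]
Step 11: x=[5.9643] v=[-4.8872]
Step 12: x=[5.4970] v=[-4.6731]
Step 13: x=[5.0631] v=[-4.3392]
Step 14: x=[4.6737] v=[-3.8941]
Step 15: x=[4.3388] v=[-3.3492]
Step 16: x=[4.0670] v=[-2.7185]
Step 17: x=[3.8652] v=[-2.0182]
Step 18: x=[3.7386] v=[-1.2662]
Step 19: x=[3.6904] v=[-0.4817]
Step 20: x=[3.7219] v=[0.3151]
First v>=0 after going negative at step 20, time=2.0000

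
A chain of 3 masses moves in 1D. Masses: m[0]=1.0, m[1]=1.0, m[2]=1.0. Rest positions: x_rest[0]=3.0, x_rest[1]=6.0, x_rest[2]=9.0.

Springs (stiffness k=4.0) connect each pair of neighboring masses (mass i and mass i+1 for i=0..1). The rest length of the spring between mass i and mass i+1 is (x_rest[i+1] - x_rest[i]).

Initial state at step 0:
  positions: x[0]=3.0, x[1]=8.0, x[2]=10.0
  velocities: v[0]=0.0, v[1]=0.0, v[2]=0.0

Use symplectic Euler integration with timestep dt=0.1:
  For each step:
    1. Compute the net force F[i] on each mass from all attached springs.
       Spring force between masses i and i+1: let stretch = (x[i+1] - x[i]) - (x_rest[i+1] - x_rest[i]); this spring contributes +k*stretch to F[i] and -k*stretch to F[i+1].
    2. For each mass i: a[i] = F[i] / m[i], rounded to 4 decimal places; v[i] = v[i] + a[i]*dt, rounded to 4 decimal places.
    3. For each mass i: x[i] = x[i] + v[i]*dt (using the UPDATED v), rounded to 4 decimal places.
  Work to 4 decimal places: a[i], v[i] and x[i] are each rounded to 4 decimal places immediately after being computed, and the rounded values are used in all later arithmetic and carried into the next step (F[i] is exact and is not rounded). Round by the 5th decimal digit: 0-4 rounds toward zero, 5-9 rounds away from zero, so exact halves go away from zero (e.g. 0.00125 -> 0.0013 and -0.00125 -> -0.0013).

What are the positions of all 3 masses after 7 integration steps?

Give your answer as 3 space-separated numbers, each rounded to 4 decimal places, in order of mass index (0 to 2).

Step 0: x=[3.0000 8.0000 10.0000] v=[0.0000 0.0000 0.0000]
Step 1: x=[3.0800 7.8800 10.0400] v=[0.8000 -1.2000 0.4000]
Step 2: x=[3.2320 7.6544 10.1136] v=[1.5200 -2.2560 0.7360]
Step 3: x=[3.4409 7.3503 10.2088] v=[2.0890 -3.0413 0.9523]
Step 4: x=[3.6862 7.0041 10.3097] v=[2.4528 -3.4617 1.0089]
Step 5: x=[3.9442 6.6574 10.3984] v=[2.5800 -3.4666 0.8867]
Step 6: x=[4.1907 6.3519 10.4574] v=[2.4653 -3.0555 0.5903]
Step 7: x=[4.4037 6.1241 10.4722] v=[2.1298 -2.2778 0.1481]

Answer: 4.4037 6.1241 10.4722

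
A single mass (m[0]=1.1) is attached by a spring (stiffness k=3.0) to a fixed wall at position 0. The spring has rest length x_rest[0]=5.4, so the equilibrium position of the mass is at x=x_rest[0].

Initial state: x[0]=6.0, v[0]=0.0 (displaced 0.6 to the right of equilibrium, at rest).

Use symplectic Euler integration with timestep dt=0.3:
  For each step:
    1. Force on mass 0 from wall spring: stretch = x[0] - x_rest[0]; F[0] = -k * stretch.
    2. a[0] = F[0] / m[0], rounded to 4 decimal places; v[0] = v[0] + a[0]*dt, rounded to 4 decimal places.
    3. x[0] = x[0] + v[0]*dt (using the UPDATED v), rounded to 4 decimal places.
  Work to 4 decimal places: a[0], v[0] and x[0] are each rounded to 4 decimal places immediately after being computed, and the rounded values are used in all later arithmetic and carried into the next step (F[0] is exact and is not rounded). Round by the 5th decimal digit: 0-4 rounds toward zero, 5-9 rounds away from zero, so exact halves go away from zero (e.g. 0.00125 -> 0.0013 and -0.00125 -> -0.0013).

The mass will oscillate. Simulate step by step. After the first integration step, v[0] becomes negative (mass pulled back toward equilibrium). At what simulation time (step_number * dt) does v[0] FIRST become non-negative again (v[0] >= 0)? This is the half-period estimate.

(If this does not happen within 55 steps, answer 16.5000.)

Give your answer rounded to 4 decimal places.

Step 0: x=[6.0000] v=[0.0000]
Step 1: x=[5.8527] v=[-0.4909]
Step 2: x=[5.5943] v=[-0.8613]
Step 3: x=[5.2882] v=[-1.0203]
Step 4: x=[5.0096] v=[-0.9288]
Step 5: x=[4.8268] v=[-0.6094]
Step 6: x=[4.7847] v=[-0.1404]
Step 7: x=[4.8936] v=[0.3630]
First v>=0 after going negative at step 7, time=2.1000

Answer: 2.1000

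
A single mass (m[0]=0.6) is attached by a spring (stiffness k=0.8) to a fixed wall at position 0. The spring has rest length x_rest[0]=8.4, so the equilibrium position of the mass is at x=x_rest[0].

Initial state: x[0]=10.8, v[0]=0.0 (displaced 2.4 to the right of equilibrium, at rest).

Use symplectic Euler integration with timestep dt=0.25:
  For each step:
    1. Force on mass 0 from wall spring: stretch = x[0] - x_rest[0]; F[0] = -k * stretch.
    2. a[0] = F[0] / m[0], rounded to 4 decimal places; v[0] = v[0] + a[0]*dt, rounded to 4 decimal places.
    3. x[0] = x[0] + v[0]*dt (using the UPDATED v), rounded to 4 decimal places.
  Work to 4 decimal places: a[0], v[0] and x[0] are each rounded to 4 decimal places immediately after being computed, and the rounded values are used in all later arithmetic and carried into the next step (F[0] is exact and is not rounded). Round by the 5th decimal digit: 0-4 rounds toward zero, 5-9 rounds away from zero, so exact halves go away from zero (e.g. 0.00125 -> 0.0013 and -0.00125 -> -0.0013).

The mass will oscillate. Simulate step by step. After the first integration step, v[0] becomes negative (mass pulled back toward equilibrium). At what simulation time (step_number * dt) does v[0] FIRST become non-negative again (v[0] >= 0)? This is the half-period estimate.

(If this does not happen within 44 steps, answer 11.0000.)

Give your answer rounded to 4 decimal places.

Step 0: x=[10.8000] v=[0.0000]
Step 1: x=[10.6000] v=[-0.8000]
Step 2: x=[10.2167] v=[-1.5333]
Step 3: x=[9.6820] v=[-2.1389]
Step 4: x=[9.0405] v=[-2.5662]
Step 5: x=[8.3456] v=[-2.7797]
Step 6: x=[7.6552] v=[-2.7616]
Step 7: x=[7.0269] v=[-2.5133]
Step 8: x=[6.5130] v=[-2.0556]
Step 9: x=[6.1564] v=[-1.4266]
Step 10: x=[5.9867] v=[-0.6787]
Step 11: x=[6.0181] v=[0.1257]
First v>=0 after going negative at step 11, time=2.7500

Answer: 2.7500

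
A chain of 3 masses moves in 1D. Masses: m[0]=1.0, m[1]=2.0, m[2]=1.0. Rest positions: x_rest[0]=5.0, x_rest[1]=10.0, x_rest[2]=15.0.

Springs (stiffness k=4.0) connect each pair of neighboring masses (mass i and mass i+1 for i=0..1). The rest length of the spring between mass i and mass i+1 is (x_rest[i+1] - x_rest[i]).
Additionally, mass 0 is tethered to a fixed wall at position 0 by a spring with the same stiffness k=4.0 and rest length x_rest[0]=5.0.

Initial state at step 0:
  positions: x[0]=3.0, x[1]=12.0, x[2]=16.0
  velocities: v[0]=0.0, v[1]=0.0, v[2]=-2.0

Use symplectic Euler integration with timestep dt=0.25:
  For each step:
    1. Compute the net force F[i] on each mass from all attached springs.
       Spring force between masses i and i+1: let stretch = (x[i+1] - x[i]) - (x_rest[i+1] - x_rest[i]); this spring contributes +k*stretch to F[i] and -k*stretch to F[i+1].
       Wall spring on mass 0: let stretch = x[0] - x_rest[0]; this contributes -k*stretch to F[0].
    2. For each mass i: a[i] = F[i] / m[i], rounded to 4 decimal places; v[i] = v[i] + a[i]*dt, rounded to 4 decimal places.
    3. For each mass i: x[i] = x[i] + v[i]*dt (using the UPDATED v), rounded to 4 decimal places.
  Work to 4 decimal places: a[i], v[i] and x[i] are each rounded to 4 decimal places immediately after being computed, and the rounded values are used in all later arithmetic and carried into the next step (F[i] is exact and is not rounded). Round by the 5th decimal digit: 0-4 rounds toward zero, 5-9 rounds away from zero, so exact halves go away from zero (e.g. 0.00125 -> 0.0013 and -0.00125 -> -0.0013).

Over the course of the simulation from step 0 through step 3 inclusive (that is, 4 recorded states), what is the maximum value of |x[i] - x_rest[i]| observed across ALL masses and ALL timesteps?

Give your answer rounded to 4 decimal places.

Answer: 3.0000

Derivation:
Step 0: x=[3.0000 12.0000 16.0000] v=[0.0000 0.0000 -2.0000]
Step 1: x=[4.5000 11.3750 15.7500] v=[6.0000 -2.5000 -1.0000]
Step 2: x=[6.5938 10.4375 15.6563] v=[8.3750 -3.7500 -0.3750]
Step 3: x=[8.0000 9.6719 15.5079] v=[5.6249 -3.0625 -0.5938]
Max displacement = 3.0000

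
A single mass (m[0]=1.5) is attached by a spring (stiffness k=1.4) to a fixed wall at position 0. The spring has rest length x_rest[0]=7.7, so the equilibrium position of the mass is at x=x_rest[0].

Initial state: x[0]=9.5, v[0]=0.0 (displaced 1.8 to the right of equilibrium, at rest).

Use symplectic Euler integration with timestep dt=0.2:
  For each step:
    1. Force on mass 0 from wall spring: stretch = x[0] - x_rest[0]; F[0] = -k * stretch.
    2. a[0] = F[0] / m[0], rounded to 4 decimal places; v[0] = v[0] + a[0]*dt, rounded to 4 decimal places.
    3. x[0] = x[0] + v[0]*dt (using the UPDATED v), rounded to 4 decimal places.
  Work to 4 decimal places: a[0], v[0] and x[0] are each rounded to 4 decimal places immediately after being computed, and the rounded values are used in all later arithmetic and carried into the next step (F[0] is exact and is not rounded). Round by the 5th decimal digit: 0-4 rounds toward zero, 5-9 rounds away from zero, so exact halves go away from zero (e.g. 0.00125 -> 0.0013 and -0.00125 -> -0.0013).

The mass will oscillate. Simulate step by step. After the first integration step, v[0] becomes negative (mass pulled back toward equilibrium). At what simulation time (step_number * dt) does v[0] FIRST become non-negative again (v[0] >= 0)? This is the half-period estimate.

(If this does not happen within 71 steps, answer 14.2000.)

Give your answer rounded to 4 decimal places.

Step 0: x=[9.5000] v=[0.0000]
Step 1: x=[9.4328] v=[-0.3360]
Step 2: x=[9.3009] v=[-0.6595]
Step 3: x=[9.1092] v=[-0.9583]
Step 4: x=[8.8649] v=[-1.2214]
Step 5: x=[8.5771] v=[-1.4388]
Step 6: x=[8.2566] v=[-1.6025]
Step 7: x=[7.9153] v=[-1.7064]
Step 8: x=[7.5660] v=[-1.7466]
Step 9: x=[7.2217] v=[-1.7216]
Step 10: x=[6.8952] v=[-1.6323]
Step 11: x=[6.5988] v=[-1.4821]
Step 12: x=[6.3435] v=[-1.2765]
Step 13: x=[6.1388] v=[-1.0233]
Step 14: x=[5.9924] v=[-0.7319]
Step 15: x=[5.9098] v=[-0.4131]
Step 16: x=[5.8940] v=[-0.0789]
Step 17: x=[5.9456] v=[0.2582]
First v>=0 after going negative at step 17, time=3.4000

Answer: 3.4000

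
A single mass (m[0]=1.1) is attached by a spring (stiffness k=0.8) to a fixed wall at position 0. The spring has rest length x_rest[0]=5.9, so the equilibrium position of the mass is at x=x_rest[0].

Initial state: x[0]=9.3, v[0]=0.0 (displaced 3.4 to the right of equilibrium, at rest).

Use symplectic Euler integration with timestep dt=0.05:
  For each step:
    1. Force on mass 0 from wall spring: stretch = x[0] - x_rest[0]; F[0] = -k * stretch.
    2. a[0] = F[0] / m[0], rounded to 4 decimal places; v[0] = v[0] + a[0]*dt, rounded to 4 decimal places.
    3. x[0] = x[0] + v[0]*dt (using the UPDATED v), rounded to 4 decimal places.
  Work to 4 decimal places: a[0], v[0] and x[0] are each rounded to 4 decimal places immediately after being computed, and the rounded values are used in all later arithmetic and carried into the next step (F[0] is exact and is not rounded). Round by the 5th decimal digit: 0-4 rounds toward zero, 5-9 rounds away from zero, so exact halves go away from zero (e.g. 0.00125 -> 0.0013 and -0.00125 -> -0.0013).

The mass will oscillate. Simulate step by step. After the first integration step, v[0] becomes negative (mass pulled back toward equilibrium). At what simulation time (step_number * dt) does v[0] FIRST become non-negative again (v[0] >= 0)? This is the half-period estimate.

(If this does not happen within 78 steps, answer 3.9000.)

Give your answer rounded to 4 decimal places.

Step 0: x=[9.3000] v=[0.0000]
Step 1: x=[9.2938] v=[-0.1236]
Step 2: x=[9.2815] v=[-0.2470]
Step 3: x=[9.2630] v=[-0.3700]
Step 4: x=[9.2384] v=[-0.4923]
Step 5: x=[9.2077] v=[-0.6137]
Step 6: x=[9.1710] v=[-0.7340]
Step 7: x=[9.1284] v=[-0.8529]
Step 8: x=[9.0799] v=[-0.9703]
Step 9: x=[9.0256] v=[-1.0859]
Step 10: x=[8.9656] v=[-1.1996]
Step 11: x=[8.9000] v=[-1.3111]
Step 12: x=[8.8290] v=[-1.4202]
Step 13: x=[8.7527] v=[-1.5267]
Step 14: x=[8.6712] v=[-1.6304]
Step 15: x=[8.5846] v=[-1.7312]
Step 16: x=[8.4932] v=[-1.8288]
Step 17: x=[8.3970] v=[-1.9231]
Step 18: x=[8.2963] v=[-2.0139]
Step 19: x=[8.1913] v=[-2.1010]
Step 20: x=[8.0821] v=[-2.1843]
Step 21: x=[7.9689] v=[-2.2637]
Step 22: x=[7.8520] v=[-2.3389]
Step 23: x=[7.7315] v=[-2.4099]
Step 24: x=[7.6077] v=[-2.4765]
Step 25: x=[7.4808] v=[-2.5386]
Step 26: x=[7.3510] v=[-2.5961]
Step 27: x=[7.2186] v=[-2.6489]
Step 28: x=[7.0838] v=[-2.6969]
Step 29: x=[6.9468] v=[-2.7399]
Step 30: x=[6.8079] v=[-2.7780]
Step 31: x=[6.6674] v=[-2.8110]
Step 32: x=[6.5255] v=[-2.8389]
Step 33: x=[6.3824] v=[-2.8616]
Step 34: x=[6.2384] v=[-2.8791]
Step 35: x=[6.0938] v=[-2.8914]
Step 36: x=[5.9489] v=[-2.8984]
Step 37: x=[5.8039] v=[-2.9002]
Step 38: x=[5.6591] v=[-2.8967]
Step 39: x=[5.5147] v=[-2.8879]
Step 40: x=[5.3710] v=[-2.8739]
Step 41: x=[5.2283] v=[-2.8547]
Step 42: x=[5.0868] v=[-2.8303]
Step 43: x=[4.9468] v=[-2.8007]
Step 44: x=[4.8085] v=[-2.7660]
Step 45: x=[4.6722] v=[-2.7263]
Step 46: x=[4.5381] v=[-2.6817]
Step 47: x=[4.4065] v=[-2.6322]
Step 48: x=[4.2776] v=[-2.5779]
Step 49: x=[4.1517] v=[-2.5189]
Step 50: x=[4.0289] v=[-2.4553]
Step 51: x=[3.9095] v=[-2.3873]
Step 52: x=[3.7938] v=[-2.3149]
Step 53: x=[3.6819] v=[-2.2383]
Step 54: x=[3.5740] v=[-2.1576]
Step 55: x=[3.4704] v=[-2.0730]
Step 56: x=[3.3712] v=[-1.9847]
Step 57: x=[3.2766] v=[-1.8927]
Step 58: x=[3.1867] v=[-1.7973]
Step 59: x=[3.1018] v=[-1.6986]
Step 60: x=[3.0220] v=[-1.5968]
Step 61: x=[2.9474] v=[-1.4921]
Step 62: x=[2.8782] v=[-1.3847]
Step 63: x=[2.8145] v=[-1.2748]
Step 64: x=[2.7564] v=[-1.1626]
Step 65: x=[2.7040] v=[-1.0483]
Step 66: x=[2.6574] v=[-0.9321]
Step 67: x=[2.6167] v=[-0.8142]
Step 68: x=[2.5820] v=[-0.6948]
Step 69: x=[2.5533] v=[-0.5741]
Step 70: x=[2.5307] v=[-0.4524]
Step 71: x=[2.5142] v=[-0.3299]
Step 72: x=[2.5039] v=[-0.2068]
Step 73: x=[2.4997] v=[-0.0833]
Step 74: x=[2.5017] v=[0.0403]
First v>=0 after going negative at step 74, time=3.7000

Answer: 3.7000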